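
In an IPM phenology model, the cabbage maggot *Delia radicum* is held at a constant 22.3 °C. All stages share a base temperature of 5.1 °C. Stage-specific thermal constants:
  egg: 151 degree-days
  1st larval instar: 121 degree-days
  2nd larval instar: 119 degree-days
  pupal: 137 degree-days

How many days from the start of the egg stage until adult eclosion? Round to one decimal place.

30.7 days

Daily accumulation at 22.3 °C = 22.3 − 5.1 = 17.2 DD/day.
Total K = 151 + 121 + 119 + 137 = 528 DD.
Total duration = 528 / 17.2 = 30.698 ≈ 30.7 days.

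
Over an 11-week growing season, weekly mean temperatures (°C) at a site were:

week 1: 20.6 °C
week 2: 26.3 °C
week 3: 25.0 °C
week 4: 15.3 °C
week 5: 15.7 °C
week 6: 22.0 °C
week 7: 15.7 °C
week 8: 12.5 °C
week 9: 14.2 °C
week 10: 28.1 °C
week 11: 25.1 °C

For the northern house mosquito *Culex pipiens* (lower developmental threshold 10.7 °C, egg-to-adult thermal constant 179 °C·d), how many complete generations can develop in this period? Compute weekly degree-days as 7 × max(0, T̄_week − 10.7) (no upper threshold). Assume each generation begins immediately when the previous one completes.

Weekly DD (7 × max(0, T̄ − 10.7)): 69.3, 109.2, 100.1, 32.2, 35.0, 79.1, 35.0, 12.6, 24.5, 121.8, 100.8.
Season total = 719.6 DD.
Complete generations = ⌊719.6 / 179⌋ = 4.

4 generations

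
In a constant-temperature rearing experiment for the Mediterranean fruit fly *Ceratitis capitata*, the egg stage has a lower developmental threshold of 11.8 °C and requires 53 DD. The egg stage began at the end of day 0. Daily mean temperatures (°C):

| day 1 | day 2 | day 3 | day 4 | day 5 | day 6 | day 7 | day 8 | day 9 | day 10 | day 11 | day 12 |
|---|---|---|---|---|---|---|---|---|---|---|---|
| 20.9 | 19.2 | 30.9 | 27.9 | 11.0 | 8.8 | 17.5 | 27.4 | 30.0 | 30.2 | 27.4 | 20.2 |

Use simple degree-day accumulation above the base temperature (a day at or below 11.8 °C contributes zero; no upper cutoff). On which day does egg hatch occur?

Daily DD above 11.8 °C: 9.1, 7.4, 19.1, 16.1, 0.0, 0.0, 5.7, 15.6, 18.2, 18.4, 15.6, 8.4.
Cumulative: 9.1, 16.5, 35.6, 51.7, 51.7, 51.7, 57.4, 73.0, 91.2, 109.6, 125.2, 133.6.
The total first reaches 53 DD on day 7.

day 7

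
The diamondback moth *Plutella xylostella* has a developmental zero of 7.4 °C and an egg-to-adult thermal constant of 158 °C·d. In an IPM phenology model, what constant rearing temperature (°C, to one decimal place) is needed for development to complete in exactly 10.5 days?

22.4 °C

Required daily accumulation = 158 / 10.5 = 15.048 DD/day.
T = T_base + 15.048 = 7.4 + 15.048 = 22.448 ≈ 22.4 °C.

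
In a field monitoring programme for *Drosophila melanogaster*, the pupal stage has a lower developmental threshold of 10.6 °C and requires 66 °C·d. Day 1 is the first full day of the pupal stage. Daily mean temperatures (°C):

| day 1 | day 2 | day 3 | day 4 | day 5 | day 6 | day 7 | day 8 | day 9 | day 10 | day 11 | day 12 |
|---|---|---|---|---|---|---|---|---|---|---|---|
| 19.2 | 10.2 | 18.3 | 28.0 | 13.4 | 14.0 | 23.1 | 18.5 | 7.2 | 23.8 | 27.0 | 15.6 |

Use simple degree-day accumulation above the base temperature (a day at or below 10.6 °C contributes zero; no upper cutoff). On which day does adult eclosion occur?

Daily DD above 10.6 °C: 8.6, 0.0, 7.7, 17.4, 2.8, 3.4, 12.5, 7.9, 0.0, 13.2, 16.4, 5.0.
Cumulative: 8.6, 8.6, 16.3, 33.7, 36.5, 39.9, 52.4, 60.3, 60.3, 73.5, 89.9, 94.9.
The total first reaches 66 DD on day 10.

day 10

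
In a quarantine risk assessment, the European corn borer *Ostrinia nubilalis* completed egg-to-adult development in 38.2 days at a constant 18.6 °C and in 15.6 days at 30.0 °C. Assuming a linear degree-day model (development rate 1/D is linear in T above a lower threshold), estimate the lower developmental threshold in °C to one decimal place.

Linear rate model ⇒ the product D·(T − T_b) is constant across temperatures.
38.2·(18.6 − T_b) = 15.6·(30.0 − T_b)
T_b = (38.2·18.6 − 15.6·30.0) / (38.2 − 15.6) = 242.52 / 22.6 = 10.731 °C ≈ 10.7 °C.

10.7 °C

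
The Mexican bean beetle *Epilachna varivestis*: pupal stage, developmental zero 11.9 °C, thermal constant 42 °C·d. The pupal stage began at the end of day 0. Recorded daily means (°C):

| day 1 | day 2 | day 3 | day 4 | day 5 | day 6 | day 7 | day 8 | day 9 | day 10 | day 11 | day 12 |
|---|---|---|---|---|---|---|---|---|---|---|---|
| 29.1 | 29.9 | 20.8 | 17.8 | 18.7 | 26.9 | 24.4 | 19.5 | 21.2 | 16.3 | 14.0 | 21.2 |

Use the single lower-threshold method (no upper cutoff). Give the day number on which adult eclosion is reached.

day 3

Daily DD above 11.9 °C: 17.2, 18.0, 8.9, 5.9, 6.8, 15.0, 12.5, 7.6, 9.3, 4.4, 2.1, 9.3.
Cumulative: 17.2, 35.2, 44.1, 50.0, 56.8, 71.8, 84.3, 91.9, 101.2, 105.6, 107.7, 117.0.
The total first reaches 42 DD on day 3.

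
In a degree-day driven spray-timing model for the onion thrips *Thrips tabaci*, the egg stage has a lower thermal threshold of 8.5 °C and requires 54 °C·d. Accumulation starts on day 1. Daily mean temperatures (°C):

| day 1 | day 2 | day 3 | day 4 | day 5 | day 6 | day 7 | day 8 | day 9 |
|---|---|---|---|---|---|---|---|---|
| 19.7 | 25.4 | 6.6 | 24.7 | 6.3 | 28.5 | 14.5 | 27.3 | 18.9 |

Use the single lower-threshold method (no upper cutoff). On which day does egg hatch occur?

day 6

Daily DD above 8.5 °C: 11.2, 16.9, 0.0, 16.2, 0.0, 20.0, 6.0, 18.8, 10.4.
Cumulative: 11.2, 28.1, 28.1, 44.3, 44.3, 64.3, 70.3, 89.1, 99.5.
The total first reaches 54 DD on day 6.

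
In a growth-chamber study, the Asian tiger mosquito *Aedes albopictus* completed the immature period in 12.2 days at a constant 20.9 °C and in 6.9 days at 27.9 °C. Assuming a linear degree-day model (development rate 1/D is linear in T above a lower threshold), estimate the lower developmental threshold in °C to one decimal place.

Equal thermal constants: D₁(T₁ − T_b) = D₂(T₂ − T_b).
12.2·(20.9 − T_b) = 6.9·(27.9 − T_b)
T_b = (12.2·20.9 − 6.9·27.9) / (12.2 − 6.9) = 62.47 / 5.3 = 11.787 °C ≈ 11.8 °C.

11.8 °C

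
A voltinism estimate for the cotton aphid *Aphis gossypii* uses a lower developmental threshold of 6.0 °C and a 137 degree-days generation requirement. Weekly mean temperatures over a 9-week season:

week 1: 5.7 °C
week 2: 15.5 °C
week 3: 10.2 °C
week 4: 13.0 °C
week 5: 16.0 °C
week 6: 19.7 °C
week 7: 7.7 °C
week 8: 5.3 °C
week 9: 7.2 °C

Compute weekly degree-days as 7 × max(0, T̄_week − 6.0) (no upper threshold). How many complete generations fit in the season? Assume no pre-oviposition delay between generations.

2 generations

Weekly DD (7 × max(0, T̄ − 6.0)): 0.0, 66.5, 29.4, 49.0, 70.0, 95.9, 11.9, 0.0, 8.4.
Season total = 331.1 DD.
Complete generations = ⌊331.1 / 137⌋ = 2.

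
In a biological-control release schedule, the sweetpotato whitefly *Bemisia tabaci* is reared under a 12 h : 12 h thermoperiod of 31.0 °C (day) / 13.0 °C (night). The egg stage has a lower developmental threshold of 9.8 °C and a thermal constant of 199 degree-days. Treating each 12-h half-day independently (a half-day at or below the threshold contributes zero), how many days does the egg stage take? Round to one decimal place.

Day half: max(0, 31.0 − 9.8) × 0.5 = 21.2 × 0.5 = 10.60 DD.
Night half: max(0, 13.0 − 9.8) × 0.5 = 3.2 × 0.5 = 1.60 DD.
Per 24 h: 12.20 DD/day.
Duration = 199 / 12.20 = 16.311 ≈ 16.3 days.

16.3 days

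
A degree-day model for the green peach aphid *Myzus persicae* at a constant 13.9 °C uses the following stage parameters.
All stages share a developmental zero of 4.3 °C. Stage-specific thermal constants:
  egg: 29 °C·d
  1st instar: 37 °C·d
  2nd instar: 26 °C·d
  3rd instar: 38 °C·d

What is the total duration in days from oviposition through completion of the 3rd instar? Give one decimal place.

Daily accumulation at 13.9 °C = 13.9 − 4.3 = 9.6 DD/day.
Total K = 29 + 37 + 26 + 38 = 130 DD.
Total duration = 130 / 9.6 = 13.542 ≈ 13.5 days.

13.5 days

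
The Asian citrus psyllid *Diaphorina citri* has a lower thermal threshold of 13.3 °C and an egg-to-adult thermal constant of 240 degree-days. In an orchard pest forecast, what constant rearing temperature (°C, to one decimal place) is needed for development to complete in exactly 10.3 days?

Required daily accumulation = 240 / 10.3 = 23.301 DD/day.
T = T_base + 23.301 = 13.3 + 23.301 = 36.601 ≈ 36.6 °C.

36.6 °C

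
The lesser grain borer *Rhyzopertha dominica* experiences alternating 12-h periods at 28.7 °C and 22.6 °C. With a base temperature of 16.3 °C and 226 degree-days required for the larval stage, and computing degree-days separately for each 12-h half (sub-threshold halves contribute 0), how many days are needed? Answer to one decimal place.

24.2 days

Day half: max(0, 28.7 − 16.3) × 0.5 = 12.4 × 0.5 = 6.20 DD.
Night half: max(0, 22.6 − 16.3) × 0.5 = 6.3 × 0.5 = 3.15 DD.
Per 24 h: 9.35 DD/day.
Duration = 226 / 9.35 = 24.171 ≈ 24.2 days.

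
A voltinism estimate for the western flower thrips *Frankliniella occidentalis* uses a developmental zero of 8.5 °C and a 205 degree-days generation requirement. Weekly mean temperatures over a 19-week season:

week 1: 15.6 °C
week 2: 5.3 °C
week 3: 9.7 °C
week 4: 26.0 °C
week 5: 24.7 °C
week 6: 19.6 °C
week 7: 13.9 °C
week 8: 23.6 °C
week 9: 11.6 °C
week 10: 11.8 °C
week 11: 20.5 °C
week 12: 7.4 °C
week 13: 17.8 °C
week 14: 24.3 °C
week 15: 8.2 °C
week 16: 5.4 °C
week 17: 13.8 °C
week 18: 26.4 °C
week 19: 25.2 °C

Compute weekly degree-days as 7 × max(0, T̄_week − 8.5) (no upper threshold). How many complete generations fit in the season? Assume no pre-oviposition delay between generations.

Weekly DD (7 × max(0, T̄ − 8.5)): 49.7, 0.0, 8.4, 122.5, 113.4, 77.7, 37.8, 105.7, 21.7, 23.1, 84.0, 0.0, 65.1, 110.6, 0.0, 0.0, 37.1, 125.3, 116.9.
Season total = 1099.0 DD.
Complete generations = ⌊1099.0 / 205⌋ = 5.

5 generations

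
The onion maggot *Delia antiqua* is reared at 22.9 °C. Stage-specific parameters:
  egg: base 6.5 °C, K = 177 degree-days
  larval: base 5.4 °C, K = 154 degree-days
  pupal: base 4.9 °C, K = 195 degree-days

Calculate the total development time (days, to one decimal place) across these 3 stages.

30.4 days

egg: 177 / (22.9 − 6.5) = 177 / 16.4 = 10.793 d.
larval: 154 / (22.9 − 5.4) = 154 / 17.5 = 8.800 d.
pupal: 195 / (22.9 − 4.9) = 195 / 18.0 = 10.833 d.
Sum = 30.426 ≈ 30.4 days.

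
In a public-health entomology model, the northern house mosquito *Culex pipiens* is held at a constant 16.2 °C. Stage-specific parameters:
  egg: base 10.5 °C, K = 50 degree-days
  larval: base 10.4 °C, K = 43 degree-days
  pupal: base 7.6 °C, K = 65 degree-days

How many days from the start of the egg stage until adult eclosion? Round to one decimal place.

23.7 days

egg: 50 / (16.2 − 10.5) = 50 / 5.7 = 8.772 d.
larval: 43 / (16.2 − 10.4) = 43 / 5.8 = 7.414 d.
pupal: 65 / (16.2 − 7.6) = 65 / 8.6 = 7.558 d.
Sum = 23.744 ≈ 23.7 days.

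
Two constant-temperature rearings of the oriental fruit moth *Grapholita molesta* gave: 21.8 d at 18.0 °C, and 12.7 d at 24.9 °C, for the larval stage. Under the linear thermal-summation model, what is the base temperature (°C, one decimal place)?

8.4 °C

Equal thermal constants: D₁(T₁ − T_b) = D₂(T₂ − T_b).
21.8·(18.0 − T_b) = 12.7·(24.9 − T_b)
T_b = (21.8·18.0 − 12.7·24.9) / (21.8 − 12.7) = 76.17 / 9.1 = 8.370 °C ≈ 8.4 °C.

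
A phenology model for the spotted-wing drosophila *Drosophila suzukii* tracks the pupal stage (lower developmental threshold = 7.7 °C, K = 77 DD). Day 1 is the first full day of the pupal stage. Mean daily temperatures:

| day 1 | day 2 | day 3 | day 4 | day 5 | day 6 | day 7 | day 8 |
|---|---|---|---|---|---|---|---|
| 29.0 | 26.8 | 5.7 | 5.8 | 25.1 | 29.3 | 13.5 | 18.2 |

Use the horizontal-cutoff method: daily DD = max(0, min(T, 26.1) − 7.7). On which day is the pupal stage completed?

Daily DD above 7.7 °C (capped at 18.4): 18.4, 18.4, 0.0, 0.0, 17.4, 18.4, 5.8, 10.5.
Cumulative: 18.4, 36.8, 36.8, 36.8, 54.2, 72.6, 78.4, 88.9.
The total first reaches 77 DD on day 7.

day 7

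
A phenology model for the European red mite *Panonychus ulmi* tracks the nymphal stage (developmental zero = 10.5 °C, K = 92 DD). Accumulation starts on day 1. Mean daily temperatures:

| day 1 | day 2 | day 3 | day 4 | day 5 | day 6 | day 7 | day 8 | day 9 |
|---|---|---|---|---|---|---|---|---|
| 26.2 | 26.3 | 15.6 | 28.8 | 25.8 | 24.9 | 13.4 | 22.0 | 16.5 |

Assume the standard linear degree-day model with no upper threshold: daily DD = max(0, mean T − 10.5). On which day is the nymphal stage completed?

day 8

Daily DD above 10.5 °C: 15.7, 15.8, 5.1, 18.3, 15.3, 14.4, 2.9, 11.5, 6.0.
Cumulative: 15.7, 31.5, 36.6, 54.9, 70.2, 84.6, 87.5, 99.0, 105.0.
The total first reaches 92 DD on day 8.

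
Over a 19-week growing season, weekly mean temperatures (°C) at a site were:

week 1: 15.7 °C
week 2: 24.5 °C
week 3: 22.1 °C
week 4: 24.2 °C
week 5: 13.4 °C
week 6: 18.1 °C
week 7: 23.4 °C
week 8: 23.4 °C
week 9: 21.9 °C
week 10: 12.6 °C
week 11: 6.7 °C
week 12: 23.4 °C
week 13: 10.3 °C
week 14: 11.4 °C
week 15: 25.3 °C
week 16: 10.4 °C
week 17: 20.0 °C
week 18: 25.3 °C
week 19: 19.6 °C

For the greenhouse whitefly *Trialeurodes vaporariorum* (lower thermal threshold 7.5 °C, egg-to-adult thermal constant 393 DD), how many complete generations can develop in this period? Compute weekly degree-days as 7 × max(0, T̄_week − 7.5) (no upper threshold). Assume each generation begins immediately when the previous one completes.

Weekly DD (7 × max(0, T̄ − 7.5)): 57.4, 119.0, 102.2, 116.9, 41.3, 74.2, 111.3, 111.3, 100.8, 35.7, 0.0, 111.3, 19.6, 27.3, 124.6, 20.3, 87.5, 124.6, 84.7.
Season total = 1470.0 DD.
Complete generations = ⌊1470.0 / 393⌋ = 3.

3 generations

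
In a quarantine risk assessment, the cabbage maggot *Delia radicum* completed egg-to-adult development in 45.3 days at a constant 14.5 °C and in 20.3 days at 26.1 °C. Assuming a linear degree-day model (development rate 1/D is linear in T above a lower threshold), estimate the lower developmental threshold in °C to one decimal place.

5.1 °C

Equal thermal constants: D₁(T₁ − T_b) = D₂(T₂ − T_b).
45.3·(14.5 − T_b) = 20.3·(26.1 − T_b)
T_b = (45.3·14.5 − 20.3·26.1) / (45.3 − 20.3) = 127.02 / 25.0 = 5.081 °C ≈ 5.1 °C.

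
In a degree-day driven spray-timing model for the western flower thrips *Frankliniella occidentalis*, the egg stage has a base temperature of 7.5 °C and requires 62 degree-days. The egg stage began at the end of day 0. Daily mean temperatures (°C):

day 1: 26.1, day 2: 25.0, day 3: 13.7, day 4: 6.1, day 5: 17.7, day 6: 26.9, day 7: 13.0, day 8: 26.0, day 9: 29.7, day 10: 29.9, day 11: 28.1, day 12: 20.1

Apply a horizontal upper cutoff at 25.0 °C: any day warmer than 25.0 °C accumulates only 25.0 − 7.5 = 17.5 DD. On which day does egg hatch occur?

Daily DD above 7.5 °C (capped at 17.5): 17.5, 17.5, 6.2, 0.0, 10.2, 17.5, 5.5, 17.5, 17.5, 17.5, 17.5, 12.6.
Cumulative: 17.5, 35.0, 41.2, 41.2, 51.4, 68.9, 74.4, 91.9, 109.4, 126.9, 144.4, 157.0.
The total first reaches 62 DD on day 6.

day 6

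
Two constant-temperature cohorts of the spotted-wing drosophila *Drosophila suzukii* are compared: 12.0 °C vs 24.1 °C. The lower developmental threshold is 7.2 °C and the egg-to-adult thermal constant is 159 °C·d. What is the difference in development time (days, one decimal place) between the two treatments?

23.7 days

At 12.0 °C: 159 / (12.0 − 7.2) = 159 / 4.8 = 33.125 d.
At 24.1 °C: 159 / (24.1 − 7.2) = 159 / 16.9 = 9.408 d.
Difference = |33.125 − 9.408| = 23.717 ≈ 23.7 days.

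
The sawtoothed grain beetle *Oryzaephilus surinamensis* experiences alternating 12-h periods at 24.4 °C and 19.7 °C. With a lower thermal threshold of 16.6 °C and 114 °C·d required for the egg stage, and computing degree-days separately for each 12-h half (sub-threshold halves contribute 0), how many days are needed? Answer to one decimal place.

20.9 days

Day half: max(0, 24.4 − 16.6) × 0.5 = 7.8 × 0.5 = 3.90 DD.
Night half: max(0, 19.7 − 16.6) × 0.5 = 3.1 × 0.5 = 1.55 DD.
Per 24 h: 5.45 DD/day.
Duration = 114 / 5.45 = 20.917 ≈ 20.9 days.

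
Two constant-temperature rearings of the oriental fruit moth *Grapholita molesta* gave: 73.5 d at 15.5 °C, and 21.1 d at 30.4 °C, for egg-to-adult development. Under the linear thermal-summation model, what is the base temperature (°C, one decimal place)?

9.5 °C

Equal thermal constants: D₁(T₁ − T_b) = D₂(T₂ − T_b).
73.5·(15.5 − T_b) = 21.1·(30.4 − T_b)
T_b = (73.5·15.5 − 21.1·30.4) / (73.5 − 21.1) = 497.81 / 52.4 = 9.500 °C ≈ 9.5 °C.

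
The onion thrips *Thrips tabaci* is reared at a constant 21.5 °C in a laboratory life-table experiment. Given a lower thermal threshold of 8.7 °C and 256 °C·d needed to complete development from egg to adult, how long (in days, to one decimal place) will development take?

Daily accumulation = 21.5 − 8.7 = 12.8 DD/day.
Duration = 256 / 12.8 = 20.000 ≈ 20.0 days.

20.0 days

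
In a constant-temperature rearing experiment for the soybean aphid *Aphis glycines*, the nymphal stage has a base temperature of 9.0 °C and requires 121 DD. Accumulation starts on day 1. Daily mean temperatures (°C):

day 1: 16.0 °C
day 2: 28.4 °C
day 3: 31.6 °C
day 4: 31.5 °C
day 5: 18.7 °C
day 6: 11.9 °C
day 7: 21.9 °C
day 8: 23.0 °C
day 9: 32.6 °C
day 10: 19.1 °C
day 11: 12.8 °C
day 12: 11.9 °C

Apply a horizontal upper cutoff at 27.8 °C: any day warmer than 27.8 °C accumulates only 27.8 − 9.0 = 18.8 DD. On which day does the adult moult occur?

day 9

Daily DD above 9.0 °C (capped at 18.8): 7.0, 18.8, 18.8, 18.8, 9.7, 2.9, 12.9, 14.0, 18.8, 10.1, 3.8, 2.9.
Cumulative: 7.0, 25.8, 44.6, 63.4, 73.1, 76.0, 88.9, 102.9, 121.7, 131.8, 135.6, 138.5.
The total first reaches 121 DD on day 9.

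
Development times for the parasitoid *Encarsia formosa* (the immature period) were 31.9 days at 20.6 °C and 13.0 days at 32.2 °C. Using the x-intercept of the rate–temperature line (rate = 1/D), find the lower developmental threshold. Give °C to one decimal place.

Linear rate model ⇒ the product D·(T − T_b) is constant across temperatures.
31.9·(20.6 − T_b) = 13.0·(32.2 − T_b)
T_b = (31.9·20.6 − 13.0·32.2) / (31.9 − 13.0) = 238.54 / 18.9 = 12.621 °C ≈ 12.6 °C.

12.6 °C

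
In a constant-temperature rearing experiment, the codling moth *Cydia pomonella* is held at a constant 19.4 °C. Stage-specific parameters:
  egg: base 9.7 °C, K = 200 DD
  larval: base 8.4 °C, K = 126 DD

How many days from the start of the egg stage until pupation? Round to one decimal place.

32.1 days

egg: 200 / (19.4 − 9.7) = 200 / 9.7 = 20.619 d.
larval: 126 / (19.4 − 8.4) = 126 / 11.0 = 11.455 d.
Sum = 32.073 ≈ 32.1 days.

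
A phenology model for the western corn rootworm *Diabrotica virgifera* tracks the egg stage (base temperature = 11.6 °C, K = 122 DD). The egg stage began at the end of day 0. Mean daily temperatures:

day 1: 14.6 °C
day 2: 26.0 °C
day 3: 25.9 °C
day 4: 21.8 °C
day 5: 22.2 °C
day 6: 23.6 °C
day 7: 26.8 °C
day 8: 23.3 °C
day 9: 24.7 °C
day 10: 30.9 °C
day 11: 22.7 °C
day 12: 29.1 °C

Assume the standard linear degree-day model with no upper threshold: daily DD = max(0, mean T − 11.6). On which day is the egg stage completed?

Daily DD above 11.6 °C: 3.0, 14.4, 14.3, 10.2, 10.6, 12.0, 15.2, 11.7, 13.1, 19.3, 11.1, 17.5.
Cumulative: 3.0, 17.4, 31.7, 41.9, 52.5, 64.5, 79.7, 91.4, 104.5, 123.8, 134.9, 152.4.
The total first reaches 122 DD on day 10.

day 10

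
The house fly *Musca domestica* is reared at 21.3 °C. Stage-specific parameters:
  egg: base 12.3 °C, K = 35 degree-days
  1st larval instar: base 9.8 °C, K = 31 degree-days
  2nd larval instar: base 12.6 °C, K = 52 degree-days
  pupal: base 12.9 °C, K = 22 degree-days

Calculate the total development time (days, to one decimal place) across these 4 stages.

egg: 35 / (21.3 − 12.3) = 35 / 9.0 = 3.889 d.
1st larval instar: 31 / (21.3 − 9.8) = 31 / 11.5 = 2.696 d.
2nd larval instar: 52 / (21.3 − 12.6) = 52 / 8.7 = 5.977 d.
pupal: 22 / (21.3 − 12.9) = 22 / 8.4 = 2.619 d.
Sum = 15.181 ≈ 15.2 days.

15.2 days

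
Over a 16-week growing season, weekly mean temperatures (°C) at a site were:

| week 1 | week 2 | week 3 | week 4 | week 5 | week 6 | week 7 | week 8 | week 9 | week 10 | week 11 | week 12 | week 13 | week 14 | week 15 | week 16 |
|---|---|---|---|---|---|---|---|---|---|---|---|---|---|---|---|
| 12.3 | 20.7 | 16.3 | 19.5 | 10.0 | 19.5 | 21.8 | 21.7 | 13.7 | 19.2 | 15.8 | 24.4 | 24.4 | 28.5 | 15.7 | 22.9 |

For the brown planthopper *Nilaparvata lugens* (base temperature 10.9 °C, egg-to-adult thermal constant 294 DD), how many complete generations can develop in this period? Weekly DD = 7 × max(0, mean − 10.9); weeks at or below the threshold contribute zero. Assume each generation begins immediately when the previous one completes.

3 generations

Weekly DD (7 × max(0, T̄ − 10.9)): 9.8, 68.6, 37.8, 60.2, 0.0, 60.2, 76.3, 75.6, 19.6, 58.1, 34.3, 94.5, 94.5, 123.2, 33.6, 84.0.
Season total = 930.3 DD.
Complete generations = ⌊930.3 / 294⌋ = 3.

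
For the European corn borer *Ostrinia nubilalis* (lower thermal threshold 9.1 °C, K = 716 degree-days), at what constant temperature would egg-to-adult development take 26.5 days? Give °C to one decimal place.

Required daily accumulation = 716 / 26.5 = 27.019 DD/day.
T = T_base + 27.019 = 9.1 + 27.019 = 36.119 ≈ 36.1 °C.

36.1 °C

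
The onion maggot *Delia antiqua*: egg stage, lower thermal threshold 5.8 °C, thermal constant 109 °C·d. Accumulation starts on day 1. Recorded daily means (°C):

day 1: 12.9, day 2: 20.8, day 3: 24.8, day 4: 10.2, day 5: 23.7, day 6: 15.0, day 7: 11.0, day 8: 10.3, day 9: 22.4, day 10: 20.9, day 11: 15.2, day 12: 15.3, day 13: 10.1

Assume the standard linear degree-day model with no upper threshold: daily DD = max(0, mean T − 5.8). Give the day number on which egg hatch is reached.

day 10

Daily DD above 5.8 °C: 7.1, 15.0, 19.0, 4.4, 17.9, 9.2, 5.2, 4.5, 16.6, 15.1, 9.4, 9.5, 4.3.
Cumulative: 7.1, 22.1, 41.1, 45.5, 63.4, 72.6, 77.8, 82.3, 98.9, 114.0, 123.4, 132.9, 137.2.
The total first reaches 109 DD on day 10.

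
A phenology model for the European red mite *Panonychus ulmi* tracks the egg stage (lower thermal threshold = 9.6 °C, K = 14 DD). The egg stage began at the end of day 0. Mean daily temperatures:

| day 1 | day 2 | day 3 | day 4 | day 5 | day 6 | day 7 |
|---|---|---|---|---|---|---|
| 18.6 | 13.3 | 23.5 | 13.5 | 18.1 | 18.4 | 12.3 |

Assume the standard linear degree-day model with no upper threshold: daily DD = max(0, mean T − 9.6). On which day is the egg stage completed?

Daily DD above 9.6 °C: 9.0, 3.7, 13.9, 3.9, 8.5, 8.8, 2.7.
Cumulative: 9.0, 12.7, 26.6, 30.5, 39.0, 47.8, 50.5.
The total first reaches 14 DD on day 3.

day 3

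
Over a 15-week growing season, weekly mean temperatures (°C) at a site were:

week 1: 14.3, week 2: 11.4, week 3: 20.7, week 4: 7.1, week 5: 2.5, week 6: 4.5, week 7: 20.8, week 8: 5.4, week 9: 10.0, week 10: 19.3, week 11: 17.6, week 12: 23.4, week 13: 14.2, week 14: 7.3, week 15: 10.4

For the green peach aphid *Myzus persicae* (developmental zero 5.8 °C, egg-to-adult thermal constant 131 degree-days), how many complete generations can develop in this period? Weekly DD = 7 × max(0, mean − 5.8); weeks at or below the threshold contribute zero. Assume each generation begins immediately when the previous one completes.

5 generations

Weekly DD (7 × max(0, T̄ − 5.8)): 59.5, 39.2, 104.3, 9.1, 0.0, 0.0, 105.0, 0.0, 29.4, 94.5, 82.6, 123.2, 58.8, 10.5, 32.2.
Season total = 748.3 DD.
Complete generations = ⌊748.3 / 131⌋ = 5.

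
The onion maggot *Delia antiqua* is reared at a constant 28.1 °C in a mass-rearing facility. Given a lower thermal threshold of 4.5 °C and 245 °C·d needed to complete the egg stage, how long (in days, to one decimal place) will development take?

Daily accumulation = 28.1 − 4.5 = 23.6 DD/day.
Duration = 245 / 23.6 = 10.381 ≈ 10.4 days.

10.4 days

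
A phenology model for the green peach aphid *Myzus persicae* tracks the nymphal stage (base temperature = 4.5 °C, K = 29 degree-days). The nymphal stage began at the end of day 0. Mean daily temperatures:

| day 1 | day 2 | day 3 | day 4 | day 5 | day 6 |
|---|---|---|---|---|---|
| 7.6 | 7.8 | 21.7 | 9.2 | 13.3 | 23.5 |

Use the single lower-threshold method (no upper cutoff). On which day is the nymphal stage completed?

Daily DD above 4.5 °C: 3.1, 3.3, 17.2, 4.7, 8.8, 19.0.
Cumulative: 3.1, 6.4, 23.6, 28.3, 37.1, 56.1.
The total first reaches 29 DD on day 5.

day 5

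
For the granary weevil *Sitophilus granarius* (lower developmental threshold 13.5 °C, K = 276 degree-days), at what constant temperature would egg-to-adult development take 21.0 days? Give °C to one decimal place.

Required daily accumulation = 276 / 21.0 = 13.143 DD/day.
T = T_base + 13.143 = 13.5 + 13.143 = 26.643 ≈ 26.6 °C.

26.6 °C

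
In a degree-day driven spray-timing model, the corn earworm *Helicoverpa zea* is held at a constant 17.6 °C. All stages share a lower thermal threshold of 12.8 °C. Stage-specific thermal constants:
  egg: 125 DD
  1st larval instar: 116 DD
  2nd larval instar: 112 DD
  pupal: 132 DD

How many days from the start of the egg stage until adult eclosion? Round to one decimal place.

101.0 days

Daily accumulation at 17.6 °C = 17.6 − 12.8 = 4.8 DD/day.
Total K = 125 + 116 + 112 + 132 = 485 DD.
Total duration = 485 / 4.8 = 101.042 ≈ 101.0 days.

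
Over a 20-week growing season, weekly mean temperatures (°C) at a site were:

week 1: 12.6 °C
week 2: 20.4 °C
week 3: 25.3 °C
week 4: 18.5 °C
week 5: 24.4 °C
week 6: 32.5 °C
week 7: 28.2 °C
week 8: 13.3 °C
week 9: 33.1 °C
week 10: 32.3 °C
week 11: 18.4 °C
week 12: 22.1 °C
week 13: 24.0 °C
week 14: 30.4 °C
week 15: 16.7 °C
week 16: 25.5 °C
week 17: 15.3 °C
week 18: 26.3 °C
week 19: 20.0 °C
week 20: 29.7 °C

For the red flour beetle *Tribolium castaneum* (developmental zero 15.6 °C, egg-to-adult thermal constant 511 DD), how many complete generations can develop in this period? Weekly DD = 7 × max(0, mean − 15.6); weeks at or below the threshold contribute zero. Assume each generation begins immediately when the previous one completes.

Weekly DD (7 × max(0, T̄ − 15.6)): 0.0, 33.6, 67.9, 20.3, 61.6, 118.3, 88.2, 0.0, 122.5, 116.9, 19.6, 45.5, 58.8, 103.6, 7.7, 69.3, 0.0, 74.9, 30.8, 98.7.
Season total = 1138.2 DD.
Complete generations = ⌊1138.2 / 511⌋ = 2.

2 generations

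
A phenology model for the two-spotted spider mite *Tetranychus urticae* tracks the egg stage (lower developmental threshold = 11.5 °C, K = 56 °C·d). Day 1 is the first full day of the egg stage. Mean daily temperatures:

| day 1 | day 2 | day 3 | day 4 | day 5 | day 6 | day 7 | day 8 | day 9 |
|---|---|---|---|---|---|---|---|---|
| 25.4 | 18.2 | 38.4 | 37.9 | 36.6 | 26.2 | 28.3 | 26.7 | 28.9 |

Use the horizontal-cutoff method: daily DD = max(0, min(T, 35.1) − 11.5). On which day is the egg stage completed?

day 4

Daily DD above 11.5 °C (capped at 23.6): 13.9, 6.7, 23.6, 23.6, 23.6, 14.7, 16.8, 15.2, 17.4.
Cumulative: 13.9, 20.6, 44.2, 67.8, 91.4, 106.1, 122.9, 138.1, 155.5.
The total first reaches 56 DD on day 4.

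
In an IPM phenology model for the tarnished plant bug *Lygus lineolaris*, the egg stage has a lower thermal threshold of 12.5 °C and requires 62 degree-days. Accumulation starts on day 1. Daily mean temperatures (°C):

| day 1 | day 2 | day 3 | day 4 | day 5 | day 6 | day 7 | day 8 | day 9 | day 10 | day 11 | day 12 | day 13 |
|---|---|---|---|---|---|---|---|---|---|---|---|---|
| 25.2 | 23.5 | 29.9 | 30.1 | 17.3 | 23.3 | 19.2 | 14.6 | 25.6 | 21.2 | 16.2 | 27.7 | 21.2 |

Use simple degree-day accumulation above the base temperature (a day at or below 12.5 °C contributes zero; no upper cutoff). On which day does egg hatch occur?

Daily DD above 12.5 °C: 12.7, 11.0, 17.4, 17.6, 4.8, 10.8, 6.7, 2.1, 13.1, 8.7, 3.7, 15.2, 8.7.
Cumulative: 12.7, 23.7, 41.1, 58.7, 63.5, 74.3, 81.0, 83.1, 96.2, 104.9, 108.6, 123.8, 132.5.
The total first reaches 62 DD on day 5.

day 5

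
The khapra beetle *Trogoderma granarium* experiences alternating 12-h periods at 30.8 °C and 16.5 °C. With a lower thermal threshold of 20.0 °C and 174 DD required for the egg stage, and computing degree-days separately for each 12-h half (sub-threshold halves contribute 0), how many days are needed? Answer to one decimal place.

32.2 days

Day half: max(0, 30.8 − 20.0) × 0.5 = 10.8 × 0.5 = 5.40 DD.
Night half: max(0, 16.5 − 20.0) × 0.5 = 0.0 × 0.5 = 0.00 DD.
Per 24 h: 5.40 DD/day.
Duration = 174 / 5.40 = 32.222 ≈ 32.2 days.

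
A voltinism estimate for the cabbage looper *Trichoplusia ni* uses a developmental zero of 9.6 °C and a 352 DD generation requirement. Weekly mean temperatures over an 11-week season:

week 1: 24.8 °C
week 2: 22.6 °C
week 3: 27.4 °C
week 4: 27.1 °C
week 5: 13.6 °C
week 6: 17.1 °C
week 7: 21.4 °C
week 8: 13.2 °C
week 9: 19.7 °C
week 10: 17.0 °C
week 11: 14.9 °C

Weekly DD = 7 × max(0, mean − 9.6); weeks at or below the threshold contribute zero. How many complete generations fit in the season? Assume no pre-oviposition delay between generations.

2 generations

Weekly DD (7 × max(0, T̄ − 9.6)): 106.4, 91.0, 124.6, 122.5, 28.0, 52.5, 82.6, 25.2, 70.7, 51.8, 37.1.
Season total = 792.4 DD.
Complete generations = ⌊792.4 / 352⌋ = 2.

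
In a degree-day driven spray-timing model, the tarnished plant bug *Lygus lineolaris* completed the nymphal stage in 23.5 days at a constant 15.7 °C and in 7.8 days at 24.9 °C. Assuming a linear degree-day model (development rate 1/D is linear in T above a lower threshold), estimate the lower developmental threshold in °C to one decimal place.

11.1 °C

Under the model K = D·(T − T_b), so D₁·(T₁ − T_b) = D₂·(T₂ − T_b).
23.5·(15.7 − T_b) = 7.8·(24.9 − T_b)
T_b = (23.5·15.7 − 7.8·24.9) / (23.5 − 7.8) = 174.73 / 15.7 = 11.129 °C ≈ 11.1 °C.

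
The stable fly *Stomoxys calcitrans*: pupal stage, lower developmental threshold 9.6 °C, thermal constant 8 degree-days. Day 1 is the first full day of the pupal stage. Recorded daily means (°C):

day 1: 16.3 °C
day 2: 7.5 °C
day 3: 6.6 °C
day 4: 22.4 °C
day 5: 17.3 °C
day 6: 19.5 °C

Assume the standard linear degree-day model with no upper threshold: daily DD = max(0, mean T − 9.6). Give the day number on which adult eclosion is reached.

Daily DD above 9.6 °C: 6.7, 0.0, 0.0, 12.8, 7.7, 9.9.
Cumulative: 6.7, 6.7, 6.7, 19.5, 27.2, 37.1.
The total first reaches 8 DD on day 4.

day 4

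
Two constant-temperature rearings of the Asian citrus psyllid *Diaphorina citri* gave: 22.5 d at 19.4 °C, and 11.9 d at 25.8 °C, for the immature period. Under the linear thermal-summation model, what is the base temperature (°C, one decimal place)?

Under the model K = D·(T − T_b), so D₁·(T₁ − T_b) = D₂·(T₂ − T_b).
22.5·(19.4 − T_b) = 11.9·(25.8 − T_b)
T_b = (22.5·19.4 − 11.9·25.8) / (22.5 − 11.9) = 129.48 / 10.6 = 12.215 °C ≈ 12.2 °C.

12.2 °C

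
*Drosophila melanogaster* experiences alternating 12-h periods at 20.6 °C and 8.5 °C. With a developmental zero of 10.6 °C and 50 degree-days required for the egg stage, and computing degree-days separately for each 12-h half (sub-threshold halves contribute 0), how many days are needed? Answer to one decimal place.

10.0 days

Day half: max(0, 20.6 − 10.6) × 0.5 = 10.0 × 0.5 = 5.00 DD.
Night half: max(0, 8.5 − 10.6) × 0.5 = 0.0 × 0.5 = 0.00 DD.
Per 24 h: 5.00 DD/day.
Duration = 50 / 5.00 = 10.000 ≈ 10.0 days.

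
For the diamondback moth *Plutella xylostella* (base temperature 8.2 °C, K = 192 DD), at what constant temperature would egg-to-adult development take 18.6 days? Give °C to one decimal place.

Required daily accumulation = 192 / 18.6 = 10.323 DD/day.
T = T_base + 10.323 = 8.2 + 10.323 = 18.523 ≈ 18.5 °C.

18.5 °C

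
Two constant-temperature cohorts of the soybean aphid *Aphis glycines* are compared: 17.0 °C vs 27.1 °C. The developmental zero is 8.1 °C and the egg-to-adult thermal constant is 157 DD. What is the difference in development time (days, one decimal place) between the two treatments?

9.4 days

At 17.0 °C: 157 / (17.0 − 8.1) = 157 / 8.9 = 17.640 d.
At 27.1 °C: 157 / (27.1 − 8.1) = 157 / 19.0 = 8.263 d.
Difference = |17.640 − 8.263| = 9.377 ≈ 9.4 days.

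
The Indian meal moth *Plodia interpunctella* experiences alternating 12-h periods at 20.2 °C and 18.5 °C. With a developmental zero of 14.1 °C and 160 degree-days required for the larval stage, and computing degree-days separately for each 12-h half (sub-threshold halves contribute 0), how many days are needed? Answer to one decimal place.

Day half: max(0, 20.2 − 14.1) × 0.5 = 6.1 × 0.5 = 3.05 DD.
Night half: max(0, 18.5 − 14.1) × 0.5 = 4.4 × 0.5 = 2.20 DD.
Per 24 h: 5.25 DD/day.
Duration = 160 / 5.25 = 30.476 ≈ 30.5 days.

30.5 days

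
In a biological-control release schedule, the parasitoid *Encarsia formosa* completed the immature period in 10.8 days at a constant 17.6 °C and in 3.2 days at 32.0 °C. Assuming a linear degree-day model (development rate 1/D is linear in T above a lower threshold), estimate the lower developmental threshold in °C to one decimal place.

11.5 °C

Under the model K = D·(T − T_b), so D₁·(T₁ − T_b) = D₂·(T₂ − T_b).
10.8·(17.6 − T_b) = 3.2·(32.0 − T_b)
T_b = (10.8·17.6 − 3.2·32.0) / (10.8 − 3.2) = 87.68 / 7.6 = 11.537 °C ≈ 11.5 °C.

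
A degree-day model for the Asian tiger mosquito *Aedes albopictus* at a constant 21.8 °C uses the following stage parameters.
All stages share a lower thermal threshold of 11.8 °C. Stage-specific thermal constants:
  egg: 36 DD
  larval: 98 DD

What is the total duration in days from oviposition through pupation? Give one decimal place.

13.4 days

Daily accumulation at 21.8 °C = 21.8 − 11.8 = 10.0 DD/day.
Total K = 36 + 98 = 134 DD.
Total duration = 134 / 10.0 = 13.400 ≈ 13.4 days.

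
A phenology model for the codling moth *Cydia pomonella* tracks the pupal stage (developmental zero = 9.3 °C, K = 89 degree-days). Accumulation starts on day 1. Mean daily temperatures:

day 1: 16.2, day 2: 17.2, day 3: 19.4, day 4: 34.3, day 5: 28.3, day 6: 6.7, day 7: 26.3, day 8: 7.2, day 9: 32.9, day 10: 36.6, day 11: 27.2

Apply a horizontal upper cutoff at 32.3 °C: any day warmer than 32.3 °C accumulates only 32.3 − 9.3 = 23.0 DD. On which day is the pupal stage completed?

day 9

Daily DD above 9.3 °C (capped at 23.0): 6.9, 7.9, 10.1, 23.0, 19.0, 0.0, 17.0, 0.0, 23.0, 23.0, 17.9.
Cumulative: 6.9, 14.8, 24.9, 47.9, 66.9, 66.9, 83.9, 83.9, 106.9, 129.9, 147.8.
The total first reaches 89 DD on day 9.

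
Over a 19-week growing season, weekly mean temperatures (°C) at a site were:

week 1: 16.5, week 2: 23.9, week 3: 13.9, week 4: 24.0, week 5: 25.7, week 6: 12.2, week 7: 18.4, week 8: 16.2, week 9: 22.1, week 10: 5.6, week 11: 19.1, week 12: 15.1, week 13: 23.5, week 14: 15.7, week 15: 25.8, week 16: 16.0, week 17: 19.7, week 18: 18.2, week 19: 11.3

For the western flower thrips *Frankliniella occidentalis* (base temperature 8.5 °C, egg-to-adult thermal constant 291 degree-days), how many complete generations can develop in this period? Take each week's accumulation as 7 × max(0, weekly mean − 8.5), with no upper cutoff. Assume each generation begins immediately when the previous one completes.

Weekly DD (7 × max(0, T̄ − 8.5)): 56.0, 107.8, 37.8, 108.5, 120.4, 25.9, 69.3, 53.9, 95.2, 0.0, 74.2, 46.2, 105.0, 50.4, 121.1, 52.5, 78.4, 67.9, 19.6.
Season total = 1290.1 DD.
Complete generations = ⌊1290.1 / 291⌋ = 4.

4 generations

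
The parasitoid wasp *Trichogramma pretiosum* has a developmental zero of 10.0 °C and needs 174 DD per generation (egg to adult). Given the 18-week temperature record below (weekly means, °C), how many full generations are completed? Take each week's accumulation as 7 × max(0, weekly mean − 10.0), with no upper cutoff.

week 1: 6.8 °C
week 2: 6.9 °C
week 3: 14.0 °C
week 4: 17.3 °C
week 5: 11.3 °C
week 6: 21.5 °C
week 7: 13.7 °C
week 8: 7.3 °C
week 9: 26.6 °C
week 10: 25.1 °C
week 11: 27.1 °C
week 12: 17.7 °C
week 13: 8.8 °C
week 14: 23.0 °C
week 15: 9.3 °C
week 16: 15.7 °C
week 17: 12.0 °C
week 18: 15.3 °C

4 generations

Weekly DD (7 × max(0, T̄ − 10.0)): 0.0, 0.0, 28.0, 51.1, 9.1, 80.5, 25.9, 0.0, 116.2, 105.7, 119.7, 53.9, 0.0, 91.0, 0.0, 39.9, 14.0, 37.1.
Season total = 772.1 DD.
Complete generations = ⌊772.1 / 174⌋ = 4.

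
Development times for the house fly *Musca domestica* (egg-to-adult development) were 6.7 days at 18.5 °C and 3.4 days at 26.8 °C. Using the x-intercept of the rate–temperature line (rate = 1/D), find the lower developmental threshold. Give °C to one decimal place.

9.9 °C

Linear rate model ⇒ the product D·(T − T_b) is constant across temperatures.
6.7·(18.5 − T_b) = 3.4·(26.8 − T_b)
T_b = (6.7·18.5 − 3.4·26.8) / (6.7 − 3.4) = 32.83 / 3.3 = 9.948 °C ≈ 9.9 °C.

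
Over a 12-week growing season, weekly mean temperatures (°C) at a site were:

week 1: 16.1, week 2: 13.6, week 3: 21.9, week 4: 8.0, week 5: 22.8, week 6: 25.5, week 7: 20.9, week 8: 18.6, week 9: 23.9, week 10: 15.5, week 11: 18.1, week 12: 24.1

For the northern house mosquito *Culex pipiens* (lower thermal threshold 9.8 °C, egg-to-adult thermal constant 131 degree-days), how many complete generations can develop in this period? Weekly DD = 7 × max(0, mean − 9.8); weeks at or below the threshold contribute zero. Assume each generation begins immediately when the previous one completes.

Weekly DD (7 × max(0, T̄ − 9.8)): 44.1, 26.6, 84.7, 0.0, 91.0, 109.9, 77.7, 61.6, 98.7, 39.9, 58.1, 100.1.
Season total = 792.4 DD.
Complete generations = ⌊792.4 / 131⌋ = 6.

6 generations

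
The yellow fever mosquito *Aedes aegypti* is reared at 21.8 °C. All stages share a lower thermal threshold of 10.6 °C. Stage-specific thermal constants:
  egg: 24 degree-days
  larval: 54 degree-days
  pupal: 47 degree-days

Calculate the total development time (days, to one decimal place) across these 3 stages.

11.2 days

Daily accumulation at 21.8 °C = 21.8 − 10.6 = 11.2 DD/day.
Total K = 24 + 54 + 47 = 125 DD.
Total duration = 125 / 11.2 = 11.161 ≈ 11.2 days.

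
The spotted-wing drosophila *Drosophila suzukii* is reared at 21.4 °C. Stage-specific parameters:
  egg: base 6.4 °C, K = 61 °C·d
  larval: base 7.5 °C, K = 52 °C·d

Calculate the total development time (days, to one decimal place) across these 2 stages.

7.8 days

egg: 61 / (21.4 − 6.4) = 61 / 15.0 = 4.067 d.
larval: 52 / (21.4 − 7.5) = 52 / 13.9 = 3.741 d.
Sum = 7.808 ≈ 7.8 days.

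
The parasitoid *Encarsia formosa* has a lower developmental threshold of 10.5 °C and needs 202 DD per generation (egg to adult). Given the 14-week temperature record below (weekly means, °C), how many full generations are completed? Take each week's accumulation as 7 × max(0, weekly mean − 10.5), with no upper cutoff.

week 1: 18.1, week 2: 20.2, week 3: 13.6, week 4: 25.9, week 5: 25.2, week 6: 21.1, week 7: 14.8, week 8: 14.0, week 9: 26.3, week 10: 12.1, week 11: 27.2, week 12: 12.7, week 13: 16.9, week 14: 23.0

Weekly DD (7 × max(0, T̄ − 10.5)): 53.2, 67.9, 21.7, 107.8, 102.9, 74.2, 30.1, 24.5, 110.6, 11.2, 116.9, 15.4, 44.8, 87.5.
Season total = 868.7 DD.
Complete generations = ⌊868.7 / 202⌋ = 4.

4 generations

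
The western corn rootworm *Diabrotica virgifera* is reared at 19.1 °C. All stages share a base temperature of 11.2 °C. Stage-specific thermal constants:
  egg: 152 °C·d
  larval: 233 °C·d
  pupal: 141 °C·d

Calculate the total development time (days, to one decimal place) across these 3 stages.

Daily accumulation at 19.1 °C = 19.1 − 11.2 = 7.9 DD/day.
Total K = 152 + 233 + 141 = 526 DD.
Total duration = 526 / 7.9 = 66.582 ≈ 66.6 days.

66.6 days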